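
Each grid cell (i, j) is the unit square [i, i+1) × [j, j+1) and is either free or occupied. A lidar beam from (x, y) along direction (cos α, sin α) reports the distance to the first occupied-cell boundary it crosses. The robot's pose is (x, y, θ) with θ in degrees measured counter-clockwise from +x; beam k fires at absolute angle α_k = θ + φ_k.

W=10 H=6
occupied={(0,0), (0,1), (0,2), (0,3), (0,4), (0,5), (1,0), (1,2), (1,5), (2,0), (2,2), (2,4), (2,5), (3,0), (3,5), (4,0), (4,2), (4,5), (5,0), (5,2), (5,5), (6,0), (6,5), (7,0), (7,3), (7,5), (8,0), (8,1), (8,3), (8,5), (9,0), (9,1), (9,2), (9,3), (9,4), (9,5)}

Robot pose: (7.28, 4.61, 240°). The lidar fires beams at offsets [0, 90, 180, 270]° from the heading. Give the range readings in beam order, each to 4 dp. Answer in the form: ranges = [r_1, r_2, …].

beam 1: φ=0°, α=240°
  d=(-0.5000,-0.8660)  start (7,4)  tX=0.5600 tY=0.7044  stride 1/|dx|=2.0000 1/|dy|=1.1547
    cross x-line → (6,4), t=0.5600
    cross y-line → (6,3), t=0.7044
    cross y-line → (6,2), t=1.8591
    cross x-line → (5,2), t=2.5600 (wall)
  → r_1 = 2.5600
beam 2: φ=90°, α=330°
  d=(0.8660,-0.5000)  start (7,4)  tX=0.8314 tY=1.2200  stride 1/|dx|=1.1547 1/|dy|=2.0000
    cross x-line → (8,4), t=0.8314
    cross y-line → (8,3), t=1.2200 (wall)
  → r_2 = 1.2200
beam 3: φ=180°, α=60°
  d=(0.5000,0.8660)  start (7,4)  tX=1.4400 tY=0.4503  stride 1/|dx|=2.0000 1/|dy|=1.1547
    cross y-line → (7,5), t=0.4503 (wall)
  → r_3 = 0.4503
beam 4: φ=270°, α=150°
  d=(-0.8660,0.5000)  start (7,4)  tX=0.3233 tY=0.7800  stride 1/|dx|=1.1547 1/|dy|=2.0000
    cross x-line → (6,4), t=0.3233
    cross y-line → (6,5), t=0.7800 (wall)
  → r_4 = 0.7800

ranges = [2.5600, 1.2200, 0.4503, 0.7800]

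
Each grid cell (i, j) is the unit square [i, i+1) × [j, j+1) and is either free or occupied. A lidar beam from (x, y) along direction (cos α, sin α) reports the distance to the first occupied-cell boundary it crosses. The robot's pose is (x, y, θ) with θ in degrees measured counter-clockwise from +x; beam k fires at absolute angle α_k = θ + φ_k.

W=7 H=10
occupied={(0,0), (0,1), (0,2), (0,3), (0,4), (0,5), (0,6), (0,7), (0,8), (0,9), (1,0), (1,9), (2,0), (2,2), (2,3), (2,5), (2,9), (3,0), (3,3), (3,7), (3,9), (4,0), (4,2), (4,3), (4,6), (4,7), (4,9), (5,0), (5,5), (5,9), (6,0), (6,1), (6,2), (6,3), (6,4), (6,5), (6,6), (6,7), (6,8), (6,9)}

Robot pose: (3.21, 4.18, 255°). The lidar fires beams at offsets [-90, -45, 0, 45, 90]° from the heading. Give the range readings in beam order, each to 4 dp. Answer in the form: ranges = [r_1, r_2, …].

beam 1: φ=-90°, α=165°
  cosα=-0.9659 sinα=0.2588 | (3,4) | tMaxX 0.2174 tMaxY 3.1682 | tΔX 1.0353 tΔY 3.8637
    t=0.2174 [x] (2,4)
    t=1.2527 [x] (1,4)
    t=2.2880 [x] (0,4) — stop
  → r_1 = 2.2880
beam 2: φ=-45°, α=210°
  cosα=-0.8660 sinα=-0.5000 | (3,4) | tMaxX 0.2425 tMaxY 0.3600 | tΔX 1.1547 tΔY 2.0000
    t=0.2425 [x] (2,4)
    t=0.3600 [y] (2,3) — stop
  → r_2 = 0.3600
beam 3: φ=0°, α=255°
  cosα=-0.2588 sinα=-0.9659 | (3,4) | tMaxX 0.8114 tMaxY 0.1863 | tΔX 3.8637 tΔY 1.0353
    t=0.1863 [y] (3,3) — stop
  → r_3 = 0.1863
beam 4: φ=45°, α=300°
  cosα=0.5000 sinα=-0.8660 | (3,4) | tMaxX 1.5800 tMaxY 0.2078 | tΔX 2.0000 tΔY 1.1547
    t=0.2078 [y] (3,3) — stop
  → r_4 = 0.2078
beam 5: φ=90°, α=345°
  cosα=0.9659 sinα=-0.2588 | (3,4) | tMaxX 0.8179 tMaxY 0.6955 | tΔX 1.0353 tΔY 3.8637
    t=0.6955 [y] (3,3) — stop
  → r_5 = 0.6955

ranges = [2.2880, 0.3600, 0.1863, 0.2078, 0.6955]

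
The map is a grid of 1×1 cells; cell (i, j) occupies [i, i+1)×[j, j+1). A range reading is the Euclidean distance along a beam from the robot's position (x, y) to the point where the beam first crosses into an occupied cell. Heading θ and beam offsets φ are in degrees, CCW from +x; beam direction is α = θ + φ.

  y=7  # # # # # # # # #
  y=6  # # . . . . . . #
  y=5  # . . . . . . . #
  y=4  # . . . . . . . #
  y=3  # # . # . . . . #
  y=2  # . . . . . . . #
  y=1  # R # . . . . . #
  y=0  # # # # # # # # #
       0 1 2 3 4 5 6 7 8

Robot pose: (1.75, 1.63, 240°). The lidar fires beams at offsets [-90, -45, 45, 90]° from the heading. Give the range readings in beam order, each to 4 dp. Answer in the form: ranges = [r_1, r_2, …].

ranges = [0.8660, 0.7765, 0.6522, 0.2887]

beam 1: φ=-90°, α=150°
  cosα=-0.8660 sinα=0.5000 | (1,1) | tMaxX 0.8660 tMaxY 0.7400 | tΔX 1.1547 tΔY 2.0000
    t=0.7400 [y] (1,2)
    t=0.8660 [x] (0,2) — stop
  → r_1 = 0.8660
beam 2: φ=-45°, α=195°
  cosα=-0.9659 sinα=-0.2588 | (1,1) | tMaxX 0.7765 tMaxY 2.4341 | tΔX 1.0353 tΔY 3.8637
    t=0.7765 [x] (0,1) — stop
  → r_2 = 0.7765
beam 3: φ=45°, α=285°
  cosα=0.2588 sinα=-0.9659 | (1,1) | tMaxX 0.9659 tMaxY 0.6522 | tΔX 3.8637 tΔY 1.0353
    t=0.6522 [y] (1,0) — stop
  → r_3 = 0.6522
beam 4: φ=90°, α=330°
  cosα=0.8660 sinα=-0.5000 | (1,1) | tMaxX 0.2887 tMaxY 1.2600 | tΔX 1.1547 tΔY 2.0000
    t=0.2887 [x] (2,1) — stop
  → r_4 = 0.2887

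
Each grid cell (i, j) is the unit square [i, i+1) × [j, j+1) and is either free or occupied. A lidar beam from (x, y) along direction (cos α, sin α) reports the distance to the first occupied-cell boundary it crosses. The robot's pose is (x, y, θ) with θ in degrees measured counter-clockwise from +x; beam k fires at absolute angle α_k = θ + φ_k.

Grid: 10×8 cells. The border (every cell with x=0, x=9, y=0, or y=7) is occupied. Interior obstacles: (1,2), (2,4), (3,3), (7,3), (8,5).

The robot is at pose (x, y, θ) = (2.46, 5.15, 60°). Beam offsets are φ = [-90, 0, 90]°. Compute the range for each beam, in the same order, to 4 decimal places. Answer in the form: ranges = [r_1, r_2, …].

ranges = [0.3000, 2.1362, 1.6859]

beam 1: φ=-90°, α=330°
  cosα=0.8660 sinα=-0.5000 | (2,5) | tMaxX 0.6235 tMaxY 0.3000 | tΔX 1.1547 tΔY 2.0000
    t=0.3000 [y] (2,4) — stop
  → r_1 = 0.3000
beam 2: φ=0°, α=60°
  cosα=0.5000 sinα=0.8660 | (2,5) | tMaxX 1.0800 tMaxY 0.9815 | tΔX 2.0000 tΔY 1.1547
    t=0.9815 [y] (2,6)
    t=1.0800 [x] (3,6)
    t=2.1362 [y] (3,7) — stop
  → r_2 = 2.1362
beam 3: φ=90°, α=150°
  cosα=-0.8660 sinα=0.5000 | (2,5) | tMaxX 0.5312 tMaxY 1.7000 | tΔX 1.1547 tΔY 2.0000
    t=0.5312 [x] (1,5)
    t=1.6859 [x] (0,5) — stop
  → r_3 = 1.6859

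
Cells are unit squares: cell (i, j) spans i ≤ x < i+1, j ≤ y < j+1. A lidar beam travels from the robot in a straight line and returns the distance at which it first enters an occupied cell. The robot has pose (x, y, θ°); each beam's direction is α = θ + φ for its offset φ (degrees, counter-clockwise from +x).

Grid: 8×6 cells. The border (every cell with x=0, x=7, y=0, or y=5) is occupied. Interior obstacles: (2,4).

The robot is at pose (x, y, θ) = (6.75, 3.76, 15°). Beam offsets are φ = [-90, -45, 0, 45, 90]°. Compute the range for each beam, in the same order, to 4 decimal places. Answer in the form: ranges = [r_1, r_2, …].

beam 1: φ=-90°, α=285°
  d=(0.2588,-0.9659)  start (6,3)  tX=0.9659 tY=0.7868  stride 1/|dx|=3.8637 1/|dy|=1.0353
    cross y-line → (6,2), t=0.7868
    cross x-line → (7,2), t=0.9659 (wall)
  → r_1 = 0.9659
beam 2: φ=-45°, α=330°
  d=(0.8660,-0.5000)  start (6,3)  tX=0.2887 tY=1.5200  stride 1/|dx|=1.1547 1/|dy|=2.0000
    cross x-line → (7,3), t=0.2887 (wall)
  → r_2 = 0.2887
beam 3: φ=0°, α=15°
  d=(0.9659,0.2588)  start (6,3)  tX=0.2588 tY=0.9273  stride 1/|dx|=1.0353 1/|dy|=3.8637
    cross x-line → (7,3), t=0.2588 (wall)
  → r_3 = 0.2588
beam 4: φ=45°, α=60°
  d=(0.5000,0.8660)  start (6,3)  tX=0.5000 tY=0.2771  stride 1/|dx|=2.0000 1/|dy|=1.1547
    cross y-line → (6,4), t=0.2771
    cross x-line → (7,4), t=0.5000 (wall)
  → r_4 = 0.5000
beam 5: φ=90°, α=105°
  d=(-0.2588,0.9659)  start (6,3)  tX=2.8978 tY=0.2485  stride 1/|dx|=3.8637 1/|dy|=1.0353
    cross y-line → (6,4), t=0.2485
    cross y-line → (6,5), t=1.2837 (wall)
  → r_5 = 1.2837

ranges = [0.9659, 0.2887, 0.2588, 0.5000, 1.2837]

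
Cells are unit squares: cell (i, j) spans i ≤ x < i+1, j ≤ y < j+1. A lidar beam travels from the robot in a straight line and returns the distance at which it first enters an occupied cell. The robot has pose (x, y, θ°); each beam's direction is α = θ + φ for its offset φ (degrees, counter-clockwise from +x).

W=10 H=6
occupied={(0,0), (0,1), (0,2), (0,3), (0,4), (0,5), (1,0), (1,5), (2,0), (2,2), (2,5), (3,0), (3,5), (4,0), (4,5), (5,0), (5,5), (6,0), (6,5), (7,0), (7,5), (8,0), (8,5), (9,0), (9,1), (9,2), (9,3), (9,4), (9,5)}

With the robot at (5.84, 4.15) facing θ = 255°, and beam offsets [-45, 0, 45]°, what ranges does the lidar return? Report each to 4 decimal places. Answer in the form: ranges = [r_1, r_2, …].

beam 1: φ=-45°, α=210°
  direction (-0.8660, -0.5000); cell (5,4); t to first gridline: x 0.9699, y 0.3000 (then +1.1547 / +2.0000)
    (5,3) via y @ 0.3000
    (4,3) via x @ 0.9699
    (3,3) via x @ 2.1246
    (3,2) via y @ 2.3000
    (2,2) via x @ 3.2793  # hit
  → r_1 = 3.2793
beam 2: φ=0°, α=255°
  direction (-0.2588, -0.9659); cell (5,4); t to first gridline: x 3.2455, y 0.1553 (then +3.8637 / +1.0353)
    (5,3) via y @ 0.1553
    (5,2) via y @ 1.1906
    (5,1) via y @ 2.2258
    (4,1) via x @ 3.2455
    (4,0) via y @ 3.2611  # hit
  → r_2 = 3.2611
beam 3: φ=45°, α=300°
  direction (0.5000, -0.8660); cell (5,4); t to first gridline: x 0.3200, y 0.1732 (then +2.0000 / +1.1547)
    (5,3) via y @ 0.1732
    (6,3) via x @ 0.3200
    (6,2) via y @ 1.3279
    (7,2) via x @ 2.3200
    (7,1) via y @ 2.4826
    (7,0) via y @ 3.6373  # hit
  → r_3 = 3.6373

ranges = [3.2793, 3.2611, 3.6373]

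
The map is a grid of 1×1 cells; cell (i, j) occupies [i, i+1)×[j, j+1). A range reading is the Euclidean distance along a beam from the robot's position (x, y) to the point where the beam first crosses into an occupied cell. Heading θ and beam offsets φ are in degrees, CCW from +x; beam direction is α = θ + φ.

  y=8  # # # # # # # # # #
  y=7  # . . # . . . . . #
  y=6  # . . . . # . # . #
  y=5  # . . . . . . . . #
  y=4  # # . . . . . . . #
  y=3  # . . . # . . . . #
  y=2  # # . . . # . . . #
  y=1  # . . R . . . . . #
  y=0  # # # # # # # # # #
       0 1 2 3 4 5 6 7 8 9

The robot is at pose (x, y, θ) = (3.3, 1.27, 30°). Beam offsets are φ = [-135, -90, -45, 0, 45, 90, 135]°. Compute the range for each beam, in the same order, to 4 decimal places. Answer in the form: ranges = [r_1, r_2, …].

beam 1: φ=-135°, α=255°
  cosα=-0.2588 sinα=-0.9659 | (3,1) | tMaxX 1.1591 tMaxY 0.2795 | tΔX 3.8637 tΔY 1.0353
    t=0.2795 [y] (3,0) — stop
  → r_1 = 0.2795
beam 2: φ=-90°, α=300°
  cosα=0.5000 sinα=-0.8660 | (3,1) | tMaxX 1.4000 tMaxY 0.3118 | tΔX 2.0000 tΔY 1.1547
    t=0.3118 [y] (3,0) — stop
  → r_2 = 0.3118
beam 3: φ=-45°, α=345°
  cosα=0.9659 sinα=-0.2588 | (3,1) | tMaxX 0.7247 tMaxY 1.0432 | tΔX 1.0353 tΔY 3.8637
    t=0.7247 [x] (4,1)
    t=1.0432 [y] (4,0) — stop
  → r_3 = 1.0432
beam 4: φ=0°, α=30°
  cosα=0.8660 sinα=0.5000 | (3,1) | tMaxX 0.8083 tMaxY 1.4600 | tΔX 1.1547 tΔY 2.0000
    t=0.8083 [x] (4,1)
    t=1.4600 [y] (4,2)
    t=1.9630 [x] (5,2) — stop
  → r_4 = 1.9630
beam 5: φ=45°, α=75°
  cosα=0.2588 sinα=0.9659 | (3,1) | tMaxX 2.7046 tMaxY 0.7558 | tΔX 3.8637 tΔY 1.0353
    t=0.7558 [y] (3,2)
    t=1.7910 [y] (3,3)
    t=2.7046 [x] (4,3) — stop
  → r_5 = 2.7046
beam 6: φ=90°, α=120°
  cosα=-0.5000 sinα=0.8660 | (3,1) | tMaxX 0.6000 tMaxY 0.8429 | tΔX 2.0000 tΔY 1.1547
    t=0.6000 [x] (2,1)
    t=0.8429 [y] (2,2)
    t=1.9976 [y] (2,3)
    t=2.6000 [x] (1,3)
    t=3.1523 [y] (1,4) — stop
  → r_6 = 3.1523
beam 7: φ=135°, α=165°
  cosα=-0.9659 sinα=0.2588 | (3,1) | tMaxX 0.3106 tMaxY 2.8205 | tΔX 1.0353 tΔY 3.8637
    t=0.3106 [x] (2,1)
    t=1.3459 [x] (1,1)
    t=2.3811 [x] (0,1) — stop
  → r_7 = 2.3811

ranges = [0.2795, 0.3118, 1.0432, 1.9630, 2.7046, 3.1523, 2.3811]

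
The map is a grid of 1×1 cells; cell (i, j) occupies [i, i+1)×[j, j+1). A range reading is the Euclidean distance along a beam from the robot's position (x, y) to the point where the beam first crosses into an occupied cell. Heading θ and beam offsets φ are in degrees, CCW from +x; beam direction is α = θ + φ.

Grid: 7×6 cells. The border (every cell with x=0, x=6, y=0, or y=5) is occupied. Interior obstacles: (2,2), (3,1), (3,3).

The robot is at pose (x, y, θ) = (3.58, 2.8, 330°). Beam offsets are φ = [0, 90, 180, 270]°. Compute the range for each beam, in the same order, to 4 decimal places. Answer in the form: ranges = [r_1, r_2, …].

beam 1: φ=0°, α=330°
  dir = (cos 330°, sin 330°) = (0.8660, -0.5000); from cell (3,2)
  next x-line at t=0.4850, next y-line at t=1.6000; Δt_x=1.1547, Δt_y=2.0000
    x: enter (4,2) at t=0.4850
    y: enter (4,1) at t=1.6000
    x: enter (5,1) at t=1.6397
    x: enter (6,1) at t=2.7944 ← occupied
  → r_1 = 2.7944
beam 2: φ=90°, α=60°
  dir = (cos 60°, sin 60°) = (0.5000, 0.8660); from cell (3,2)
  next x-line at t=0.8400, next y-line at t=0.2309; Δt_x=2.0000, Δt_y=1.1547
    y: enter (3,3) at t=0.2309 ← occupied
  → r_2 = 0.2309
beam 3: φ=180°, α=150°
  dir = (cos 150°, sin 150°) = (-0.8660, 0.5000); from cell (3,2)
  next x-line at t=0.6697, next y-line at t=0.4000; Δt_x=1.1547, Δt_y=2.0000
    y: enter (3,3) at t=0.4000 ← occupied
  → r_3 = 0.4000
beam 4: φ=270°, α=240°
  dir = (cos 240°, sin 240°) = (-0.5000, -0.8660); from cell (3,2)
  next x-line at t=1.1600, next y-line at t=0.9238; Δt_x=2.0000, Δt_y=1.1547
    y: enter (3,1) at t=0.9238 ← occupied
  → r_4 = 0.9238

ranges = [2.7944, 0.2309, 0.4000, 0.9238]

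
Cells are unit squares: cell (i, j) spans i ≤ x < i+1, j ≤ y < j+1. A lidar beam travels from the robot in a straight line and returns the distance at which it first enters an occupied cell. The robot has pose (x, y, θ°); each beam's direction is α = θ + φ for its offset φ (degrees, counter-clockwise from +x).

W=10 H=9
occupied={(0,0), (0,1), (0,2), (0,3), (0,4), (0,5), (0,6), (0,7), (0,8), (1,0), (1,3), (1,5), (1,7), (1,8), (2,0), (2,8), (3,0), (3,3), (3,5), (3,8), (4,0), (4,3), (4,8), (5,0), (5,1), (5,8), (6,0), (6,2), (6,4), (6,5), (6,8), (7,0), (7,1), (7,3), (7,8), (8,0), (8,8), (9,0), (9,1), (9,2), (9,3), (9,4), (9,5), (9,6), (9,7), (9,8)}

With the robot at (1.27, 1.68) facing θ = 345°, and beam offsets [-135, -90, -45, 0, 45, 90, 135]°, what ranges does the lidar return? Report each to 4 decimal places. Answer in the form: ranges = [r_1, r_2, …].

ranges = [0.3118, 0.7040, 0.7852, 2.6273, 2.6400, 1.3666, 0.5400]

beam 1: φ=-135°, α=210°
  cosα=-0.8660 sinα=-0.5000 | (1,1) | tMaxX 0.3118 tMaxY 1.3600 | tΔX 1.1547 tΔY 2.0000
    t=0.3118 [x] (0,1) — stop
  → r_1 = 0.3118
beam 2: φ=-90°, α=255°
  cosα=-0.2588 sinα=-0.9659 | (1,1) | tMaxX 1.0432 tMaxY 0.7040 | tΔX 3.8637 tΔY 1.0353
    t=0.7040 [y] (1,0) — stop
  → r_2 = 0.7040
beam 3: φ=-45°, α=300°
  cosα=0.5000 sinα=-0.8660 | (1,1) | tMaxX 1.4600 tMaxY 0.7852 | tΔX 2.0000 tΔY 1.1547
    t=0.7852 [y] (1,0) — stop
  → r_3 = 0.7852
beam 4: φ=0°, α=345°
  cosα=0.9659 sinα=-0.2588 | (1,1) | tMaxX 0.7558 tMaxY 2.6273 | tΔX 1.0353 tΔY 3.8637
    t=0.7558 [x] (2,1)
    t=1.7910 [x] (3,1)
    t=2.6273 [y] (3,0) — stop
  → r_4 = 2.6273
beam 5: φ=45°, α=30°
  cosα=0.8660 sinα=0.5000 | (1,1) | tMaxX 0.8429 tMaxY 0.6400 | tΔX 1.1547 tΔY 2.0000
    t=0.6400 [y] (1,2)
    t=0.8429 [x] (2,2)
    t=1.9976 [x] (3,2)
    t=2.6400 [y] (3,3) — stop
  → r_5 = 2.6400
beam 6: φ=90°, α=75°
  cosα=0.2588 sinα=0.9659 | (1,1) | tMaxX 2.8205 tMaxY 0.3313 | tΔX 3.8637 tΔY 1.0353
    t=0.3313 [y] (1,2)
    t=1.3666 [y] (1,3) — stop
  → r_6 = 1.3666
beam 7: φ=135°, α=120°
  cosα=-0.5000 sinα=0.8660 | (1,1) | tMaxX 0.5400 tMaxY 0.3695 | tΔX 2.0000 tΔY 1.1547
    t=0.3695 [y] (1,2)
    t=0.5400 [x] (0,2) — stop
  → r_7 = 0.5400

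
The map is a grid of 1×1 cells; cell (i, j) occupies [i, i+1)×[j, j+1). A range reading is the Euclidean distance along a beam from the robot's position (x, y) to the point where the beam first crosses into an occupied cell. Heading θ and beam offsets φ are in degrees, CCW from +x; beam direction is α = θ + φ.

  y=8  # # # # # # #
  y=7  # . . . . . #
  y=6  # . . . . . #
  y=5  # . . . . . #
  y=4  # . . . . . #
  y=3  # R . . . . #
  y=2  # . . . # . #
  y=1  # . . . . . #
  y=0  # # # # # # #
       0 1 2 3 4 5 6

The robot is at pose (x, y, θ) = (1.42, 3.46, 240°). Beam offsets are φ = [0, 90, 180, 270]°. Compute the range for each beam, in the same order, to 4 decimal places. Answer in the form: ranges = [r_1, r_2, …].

ranges = [0.8400, 4.9200, 5.2423, 0.4850]

beam 1: φ=0°, α=240°
  d=(-0.5000,-0.8660)  start (1,3)  tX=0.8400 tY=0.5312  stride 1/|dx|=2.0000 1/|dy|=1.1547
    cross y-line → (1,2), t=0.5312
    cross x-line → (0,2), t=0.8400 (wall)
  → r_1 = 0.8400
beam 2: φ=90°, α=330°
  d=(0.8660,-0.5000)  start (1,3)  tX=0.6697 tY=0.9200  stride 1/|dx|=1.1547 1/|dy|=2.0000
    cross x-line → (2,3), t=0.6697
    cross y-line → (2,2), t=0.9200
    cross x-line → (3,2), t=1.8244
    cross y-line → (3,1), t=2.9200
    cross x-line → (4,1), t=2.9791
    cross x-line → (5,1), t=4.1338
    cross y-line → (5,0), t=4.9200 (wall)
  → r_2 = 4.9200
beam 3: φ=180°, α=60°
  d=(0.5000,0.8660)  start (1,3)  tX=1.1600 tY=0.6235  stride 1/|dx|=2.0000 1/|dy|=1.1547
    cross y-line → (1,4), t=0.6235
    cross x-line → (2,4), t=1.1600
    cross y-line → (2,5), t=1.7782
    cross y-line → (2,6), t=2.9329
    cross x-line → (3,6), t=3.1600
    cross y-line → (3,7), t=4.0876
    cross x-line → (4,7), t=5.1600
    cross y-line → (4,8), t=5.2423 (wall)
  → r_3 = 5.2423
beam 4: φ=270°, α=150°
  d=(-0.8660,0.5000)  start (1,3)  tX=0.4850 tY=1.0800  stride 1/|dx|=1.1547 1/|dy|=2.0000
    cross x-line → (0,3), t=0.4850 (wall)
  → r_4 = 0.4850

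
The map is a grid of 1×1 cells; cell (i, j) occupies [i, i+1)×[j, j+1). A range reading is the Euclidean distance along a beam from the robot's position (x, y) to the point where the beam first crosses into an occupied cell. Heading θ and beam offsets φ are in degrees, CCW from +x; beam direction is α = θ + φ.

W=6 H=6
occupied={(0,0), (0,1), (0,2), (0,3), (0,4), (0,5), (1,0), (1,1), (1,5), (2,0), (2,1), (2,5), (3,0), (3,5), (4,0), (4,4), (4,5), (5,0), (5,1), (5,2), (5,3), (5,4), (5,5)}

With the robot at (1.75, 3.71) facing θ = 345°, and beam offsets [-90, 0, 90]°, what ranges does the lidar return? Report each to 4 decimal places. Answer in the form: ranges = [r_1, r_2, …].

ranges = [1.7703, 3.3646, 1.3355]

beam 1: φ=-90°, α=255°
  d=(-0.2588,-0.9659)  start (1,3)  tX=2.8978 tY=0.7350  stride 1/|dx|=3.8637 1/|dy|=1.0353
    cross y-line → (1,2), t=0.7350
    cross y-line → (1,1), t=1.7703 (wall)
  → r_1 = 1.7703
beam 2: φ=0°, α=345°
  d=(0.9659,-0.2588)  start (1,3)  tX=0.2588 tY=2.7432  stride 1/|dx|=1.0353 1/|dy|=3.8637
    cross x-line → (2,3), t=0.2588
    cross x-line → (3,3), t=1.2941
    cross x-line → (4,3), t=2.3294
    cross y-line → (4,2), t=2.7432
    cross x-line → (5,2), t=3.3646 (wall)
  → r_2 = 3.3646
beam 3: φ=90°, α=75°
  d=(0.2588,0.9659)  start (1,3)  tX=0.9659 tY=0.3002  stride 1/|dx|=3.8637 1/|dy|=1.0353
    cross y-line → (1,4), t=0.3002
    cross x-line → (2,4), t=0.9659
    cross y-line → (2,5), t=1.3355 (wall)
  → r_3 = 1.3355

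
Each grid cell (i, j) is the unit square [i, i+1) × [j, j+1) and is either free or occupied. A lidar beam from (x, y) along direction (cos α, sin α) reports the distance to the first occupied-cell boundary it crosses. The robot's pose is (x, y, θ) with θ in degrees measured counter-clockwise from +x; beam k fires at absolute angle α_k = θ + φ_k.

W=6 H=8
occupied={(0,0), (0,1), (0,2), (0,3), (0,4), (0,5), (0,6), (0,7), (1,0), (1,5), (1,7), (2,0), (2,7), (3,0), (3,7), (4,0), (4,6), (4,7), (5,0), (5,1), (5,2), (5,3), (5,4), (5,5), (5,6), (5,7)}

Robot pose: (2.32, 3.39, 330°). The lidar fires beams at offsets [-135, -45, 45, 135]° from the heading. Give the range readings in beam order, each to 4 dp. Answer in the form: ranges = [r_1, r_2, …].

ranges = [1.3666, 2.4743, 2.7745, 1.6668]

beam 1: φ=-135°, α=195°
  dir = (cos 195°, sin 195°) = (-0.9659, -0.2588); from cell (2,3)
  next x-line at t=0.3313, next y-line at t=1.5068; Δt_x=1.0353, Δt_y=3.8637
    x: enter (1,3) at t=0.3313
    x: enter (0,3) at t=1.3666 ← occupied
  → r_1 = 1.3666
beam 2: φ=-45°, α=285°
  dir = (cos 285°, sin 285°) = (0.2588, -0.9659); from cell (2,3)
  next x-line at t=2.6273, next y-line at t=0.4038; Δt_x=3.8637, Δt_y=1.0353
    y: enter (2,2) at t=0.4038
    y: enter (2,1) at t=1.4390
    y: enter (2,0) at t=2.4743 ← occupied
  → r_2 = 2.4743
beam 3: φ=45°, α=15°
  dir = (cos 15°, sin 15°) = (0.9659, 0.2588); from cell (2,3)
  next x-line at t=0.7040, next y-line at t=2.3569; Δt_x=1.0353, Δt_y=3.8637
    x: enter (3,3) at t=0.7040
    x: enter (4,3) at t=1.7393
    y: enter (4,4) at t=2.3569
    x: enter (5,4) at t=2.7745 ← occupied
  → r_3 = 2.7745
beam 4: φ=135°, α=105°
  dir = (cos 105°, sin 105°) = (-0.2588, 0.9659); from cell (2,3)
  next x-line at t=1.2364, next y-line at t=0.6315; Δt_x=3.8637, Δt_y=1.0353
    y: enter (2,4) at t=0.6315
    x: enter (1,4) at t=1.2364
    y: enter (1,5) at t=1.6668 ← occupied
  → r_4 = 1.6668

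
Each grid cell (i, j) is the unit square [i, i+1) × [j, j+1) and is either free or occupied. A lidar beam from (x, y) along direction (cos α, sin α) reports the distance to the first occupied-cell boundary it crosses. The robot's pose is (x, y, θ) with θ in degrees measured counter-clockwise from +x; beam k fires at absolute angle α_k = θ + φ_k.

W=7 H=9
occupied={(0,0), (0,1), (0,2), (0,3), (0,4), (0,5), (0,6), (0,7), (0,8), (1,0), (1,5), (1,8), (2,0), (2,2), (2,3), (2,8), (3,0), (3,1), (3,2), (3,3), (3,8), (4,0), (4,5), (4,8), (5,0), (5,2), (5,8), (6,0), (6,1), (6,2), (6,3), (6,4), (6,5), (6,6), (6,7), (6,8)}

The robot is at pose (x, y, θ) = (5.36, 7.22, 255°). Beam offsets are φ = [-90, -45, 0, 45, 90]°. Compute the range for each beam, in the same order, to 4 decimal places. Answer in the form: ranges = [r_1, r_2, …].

ranges = [3.0137, 3.8798, 1.3909, 1.2800, 0.6626]

beam 1: φ=-90°, α=165°
  d=(-0.9659,0.2588)  start (5,7)  tX=0.3727 tY=3.0137  stride 1/|dx|=1.0353 1/|dy|=3.8637
    cross x-line → (4,7), t=0.3727
    cross x-line → (3,7), t=1.4080
    cross x-line → (2,7), t=2.4433
    cross y-line → (2,8), t=3.0137 (wall)
  → r_1 = 3.0137
beam 2: φ=-45°, α=210°
  d=(-0.8660,-0.5000)  start (5,7)  tX=0.4157 tY=0.4400  stride 1/|dx|=1.1547 1/|dy|=2.0000
    cross x-line → (4,7), t=0.4157
    cross y-line → (4,6), t=0.4400
    cross x-line → (3,6), t=1.5704
    cross y-line → (3,5), t=2.4400
    cross x-line → (2,5), t=2.7251
    cross x-line → (1,5), t=3.8798 (wall)
  → r_2 = 3.8798
beam 3: φ=0°, α=255°
  d=(-0.2588,-0.9659)  start (5,7)  tX=1.3909 tY=0.2278  stride 1/|dx|=3.8637 1/|dy|=1.0353
    cross y-line → (5,6), t=0.2278
    cross y-line → (5,5), t=1.2630
    cross x-line → (4,5), t=1.3909 (wall)
  → r_3 = 1.3909
beam 4: φ=45°, α=300°
  d=(0.5000,-0.8660)  start (5,7)  tX=1.2800 tY=0.2540  stride 1/|dx|=2.0000 1/|dy|=1.1547
    cross y-line → (5,6), t=0.2540
    cross x-line → (6,6), t=1.2800 (wall)
  → r_4 = 1.2800
beam 5: φ=90°, α=345°
  d=(0.9659,-0.2588)  start (5,7)  tX=0.6626 tY=0.8500  stride 1/|dx|=1.0353 1/|dy|=3.8637
    cross x-line → (6,7), t=0.6626 (wall)
  → r_5 = 0.6626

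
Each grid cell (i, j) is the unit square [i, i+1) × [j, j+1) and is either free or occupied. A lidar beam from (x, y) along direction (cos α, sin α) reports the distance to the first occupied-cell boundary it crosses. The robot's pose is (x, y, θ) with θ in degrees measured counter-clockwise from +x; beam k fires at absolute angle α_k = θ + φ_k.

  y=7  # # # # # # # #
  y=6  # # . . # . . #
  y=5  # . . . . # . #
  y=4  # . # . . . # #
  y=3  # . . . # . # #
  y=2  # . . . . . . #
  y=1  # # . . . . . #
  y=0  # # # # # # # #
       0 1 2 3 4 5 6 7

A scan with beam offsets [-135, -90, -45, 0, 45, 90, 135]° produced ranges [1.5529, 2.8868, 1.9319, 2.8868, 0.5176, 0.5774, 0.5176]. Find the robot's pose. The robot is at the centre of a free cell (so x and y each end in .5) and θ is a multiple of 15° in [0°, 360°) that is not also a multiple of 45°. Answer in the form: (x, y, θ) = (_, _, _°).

Enumerate (i+0.5, j+0.5, θ) over the 28 free cells and 16 admissible headings. For each, cast all 7 beams and compare to the given ranges.
  (3.5, 2.5, 330°): beam 1 = 1.9319 ≠ 1.5529 ✗
  (3.5, 5.5, 195°): beam 1 = 1.0000 ≠ 1.5529 ✗
  (1.5, 5.5, 300°): beam 1 = 0.5176 ≠ 1.5529 ✗
  (5.5, 1.5, 345°): beam 1 = 1.0000 ≠ 1.5529 ✗
  …
  (3.5, 6.5, 300°): r_1=1.5529, r_2=2.8868, r_3=1.9319, r_4=2.8868, r_5=0.5176, r_6=0.5774, r_7=0.5176 — all match ✓
Only this pose fits every beam.

(x, y, θ) = (3.5, 6.5, 300°)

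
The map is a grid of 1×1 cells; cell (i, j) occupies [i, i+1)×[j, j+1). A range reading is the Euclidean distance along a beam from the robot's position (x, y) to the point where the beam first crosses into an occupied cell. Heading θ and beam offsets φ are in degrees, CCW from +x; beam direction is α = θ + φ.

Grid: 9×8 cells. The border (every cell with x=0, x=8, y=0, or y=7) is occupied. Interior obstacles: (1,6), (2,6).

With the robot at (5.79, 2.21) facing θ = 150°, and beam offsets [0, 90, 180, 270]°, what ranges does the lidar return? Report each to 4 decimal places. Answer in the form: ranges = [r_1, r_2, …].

beam 1: φ=0°, α=150°
  direction (-0.8660, 0.5000); cell (5,2); t to first gridline: x 0.9122, y 1.5800 (then +1.1547 / +2.0000)
    (4,2) via x @ 0.9122
    (4,3) via y @ 1.5800
    (3,3) via x @ 2.0669
    (2,3) via x @ 3.2216
    (2,4) via y @ 3.5800
    (1,4) via x @ 4.3763
    (0,4) via x @ 5.5310  # hit
  → r_1 = 5.5310
beam 2: φ=90°, α=240°
  direction (-0.5000, -0.8660); cell (5,2); t to first gridline: x 1.5800, y 0.2425 (then +2.0000 / +1.1547)
    (5,1) via y @ 0.2425
    (5,0) via y @ 1.3972  # hit
  → r_2 = 1.3972
beam 3: φ=180°, α=330°
  direction (0.8660, -0.5000); cell (5,2); t to first gridline: x 0.2425, y 0.4200 (then +1.1547 / +2.0000)
    (6,2) via x @ 0.2425
    (6,1) via y @ 0.4200
    (7,1) via x @ 1.3972
    (7,0) via y @ 2.4200  # hit
  → r_3 = 2.4200
beam 4: φ=270°, α=60°
  direction (0.5000, 0.8660); cell (5,2); t to first gridline: x 0.4200, y 0.9122 (then +2.0000 / +1.1547)
    (6,2) via x @ 0.4200
    (6,3) via y @ 0.9122
    (6,4) via y @ 2.0669
    (7,4) via x @ 2.4200
    (7,5) via y @ 3.2216
    (7,6) via y @ 4.3763
    (8,6) via x @ 4.4200  # hit
  → r_4 = 4.4200

ranges = [5.5310, 1.3972, 2.4200, 4.4200]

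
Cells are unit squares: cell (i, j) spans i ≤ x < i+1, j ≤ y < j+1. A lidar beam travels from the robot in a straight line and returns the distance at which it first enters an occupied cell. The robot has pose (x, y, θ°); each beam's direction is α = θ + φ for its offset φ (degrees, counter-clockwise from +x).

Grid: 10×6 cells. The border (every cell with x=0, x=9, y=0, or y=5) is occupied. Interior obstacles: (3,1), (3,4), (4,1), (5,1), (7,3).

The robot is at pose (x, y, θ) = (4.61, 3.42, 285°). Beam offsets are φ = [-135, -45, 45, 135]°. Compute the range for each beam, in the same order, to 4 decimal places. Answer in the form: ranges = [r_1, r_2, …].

beam 1: φ=-135°, α=150°
  cosα=-0.8660 sinα=0.5000 | (4,3) | tMaxX 0.7044 tMaxY 1.1600 | tΔX 1.1547 tΔY 2.0000
    t=0.7044 [x] (3,3)
    t=1.1600 [y] (3,4) — stop
  → r_1 = 1.1600
beam 2: φ=-45°, α=240°
  cosα=-0.5000 sinα=-0.8660 | (4,3) | tMaxX 1.2200 tMaxY 0.4850 | tΔX 2.0000 tΔY 1.1547
    t=0.4850 [y] (4,2)
    t=1.2200 [x] (3,2)
    t=1.6397 [y] (3,1) — stop
  → r_2 = 1.6397
beam 3: φ=45°, α=330°
  cosα=0.8660 sinα=-0.5000 | (4,3) | tMaxX 0.4503 tMaxY 0.8400 | tΔX 1.1547 tΔY 2.0000
    t=0.4503 [x] (5,3)
    t=0.8400 [y] (5,2)
    t=1.6050 [x] (6,2)
    t=2.7597 [x] (7,2)
    t=2.8400 [y] (7,1)
    t=3.9144 [x] (8,1)
    t=4.8400 [y] (8,0) — stop
  → r_3 = 4.8400
beam 4: φ=135°, α=60°
  cosα=0.5000 sinα=0.8660 | (4,3) | tMaxX 0.7800 tMaxY 0.6697 | tΔX 2.0000 tΔY 1.1547
    t=0.6697 [y] (4,4)
    t=0.7800 [x] (5,4)
    t=1.8244 [y] (5,5) — stop
  → r_4 = 1.8244

ranges = [1.1600, 1.6397, 4.8400, 1.8244]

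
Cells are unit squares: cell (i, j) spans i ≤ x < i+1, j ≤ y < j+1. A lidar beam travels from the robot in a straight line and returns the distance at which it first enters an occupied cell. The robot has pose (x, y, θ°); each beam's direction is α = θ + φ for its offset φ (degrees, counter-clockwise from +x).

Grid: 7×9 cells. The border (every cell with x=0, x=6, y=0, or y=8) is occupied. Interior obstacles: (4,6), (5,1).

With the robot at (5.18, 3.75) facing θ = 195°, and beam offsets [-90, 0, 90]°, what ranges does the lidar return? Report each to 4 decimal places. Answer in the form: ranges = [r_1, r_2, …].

beam 1: φ=-90°, α=105°
  d=(-0.2588,0.9659)  start (5,3)  tX=0.6955 tY=0.2588  stride 1/|dx|=3.8637 1/|dy|=1.0353
    cross y-line → (5,4), t=0.2588
    cross x-line → (4,4), t=0.6955
    cross y-line → (4,5), t=1.2941
    cross y-line → (4,6), t=2.3294 (wall)
  → r_1 = 2.3294
beam 2: φ=0°, α=195°
  d=(-0.9659,-0.2588)  start (5,3)  tX=0.1863 tY=2.8978  stride 1/|dx|=1.0353 1/|dy|=3.8637
    cross x-line → (4,3), t=0.1863
    cross x-line → (3,3), t=1.2216
    cross x-line → (2,3), t=2.2569
    cross y-line → (2,2), t=2.8978
    cross x-line → (1,2), t=3.2922
    cross x-line → (0,2), t=4.3275 (wall)
  → r_2 = 4.3275
beam 3: φ=90°, α=285°
  d=(0.2588,-0.9659)  start (5,3)  tX=3.1682 tY=0.7765  stride 1/|dx|=3.8637 1/|dy|=1.0353
    cross y-line → (5,2), t=0.7765
    cross y-line → (5,1), t=1.8117 (wall)
  → r_3 = 1.8117

ranges = [2.3294, 4.3275, 1.8117]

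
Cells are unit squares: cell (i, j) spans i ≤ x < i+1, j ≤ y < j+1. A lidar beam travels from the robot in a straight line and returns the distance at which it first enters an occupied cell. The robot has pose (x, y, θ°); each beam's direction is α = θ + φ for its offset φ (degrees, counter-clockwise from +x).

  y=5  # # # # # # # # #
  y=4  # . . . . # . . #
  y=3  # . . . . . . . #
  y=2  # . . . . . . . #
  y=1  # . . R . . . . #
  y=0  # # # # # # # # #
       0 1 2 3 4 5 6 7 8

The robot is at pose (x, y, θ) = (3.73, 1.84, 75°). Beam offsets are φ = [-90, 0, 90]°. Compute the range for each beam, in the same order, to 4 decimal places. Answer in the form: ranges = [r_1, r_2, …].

ranges = [3.2455, 3.2715, 2.8263]

beam 1: φ=-90°, α=345°
  d=(0.9659,-0.2588)  start (3,1)  tX=0.2795 tY=3.2455  stride 1/|dx|=1.0353 1/|dy|=3.8637
    cross x-line → (4,1), t=0.2795
    cross x-line → (5,1), t=1.3148
    cross x-line → (6,1), t=2.3501
    cross y-line → (6,0), t=3.2455 (wall)
  → r_1 = 3.2455
beam 2: φ=0°, α=75°
  d=(0.2588,0.9659)  start (3,1)  tX=1.0432 tY=0.1656  stride 1/|dx|=3.8637 1/|dy|=1.0353
    cross y-line → (3,2), t=0.1656
    cross x-line → (4,2), t=1.0432
    cross y-line → (4,3), t=1.2009
    cross y-line → (4,4), t=2.2362
    cross y-line → (4,5), t=3.2715 (wall)
  → r_2 = 3.2715
beam 3: φ=90°, α=165°
  d=(-0.9659,0.2588)  start (3,1)  tX=0.7558 tY=0.6182  stride 1/|dx|=1.0353 1/|dy|=3.8637
    cross y-line → (3,2), t=0.6182
    cross x-line → (2,2), t=0.7558
    cross x-line → (1,2), t=1.7910
    cross x-line → (0,2), t=2.8263 (wall)
  → r_3 = 2.8263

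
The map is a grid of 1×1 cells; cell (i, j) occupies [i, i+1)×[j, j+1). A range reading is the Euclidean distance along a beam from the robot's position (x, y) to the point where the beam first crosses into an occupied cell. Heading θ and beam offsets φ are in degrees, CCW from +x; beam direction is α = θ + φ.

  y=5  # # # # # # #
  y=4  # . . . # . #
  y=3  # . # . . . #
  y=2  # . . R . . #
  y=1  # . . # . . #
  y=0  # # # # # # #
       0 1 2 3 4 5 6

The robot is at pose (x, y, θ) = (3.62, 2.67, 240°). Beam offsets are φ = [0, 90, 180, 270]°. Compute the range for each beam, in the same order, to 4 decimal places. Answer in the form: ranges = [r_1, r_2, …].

beam 1: φ=0°, α=240°
  direction (-0.5000, -0.8660); cell (3,2); t to first gridline: x 1.2400, y 0.7736 (then +2.0000 / +1.1547)
    (3,1) via y @ 0.7736  # hit
  → r_1 = 0.7736
beam 2: φ=90°, α=330°
  direction (0.8660, -0.5000); cell (3,2); t to first gridline: x 0.4388, y 1.3400 (then +1.1547 / +2.0000)
    (4,2) via x @ 0.4388
    (4,1) via y @ 1.3400
    (5,1) via x @ 1.5935
    (6,1) via x @ 2.7482  # hit
  → r_2 = 2.7482
beam 3: φ=180°, α=60°
  direction (0.5000, 0.8660); cell (3,2); t to first gridline: x 0.7600, y 0.3811 (then +2.0000 / +1.1547)
    (3,3) via y @ 0.3811
    (4,3) via x @ 0.7600
    (4,4) via y @ 1.5358  # hit
  → r_3 = 1.5358
beam 4: φ=270°, α=150°
  direction (-0.8660, 0.5000); cell (3,2); t to first gridline: x 0.7159, y 0.6600 (then +1.1547 / +2.0000)
    (3,3) via y @ 0.6600
    (2,3) via x @ 0.7159  # hit
  → r_4 = 0.7159

ranges = [0.7736, 2.7482, 1.5358, 0.7159]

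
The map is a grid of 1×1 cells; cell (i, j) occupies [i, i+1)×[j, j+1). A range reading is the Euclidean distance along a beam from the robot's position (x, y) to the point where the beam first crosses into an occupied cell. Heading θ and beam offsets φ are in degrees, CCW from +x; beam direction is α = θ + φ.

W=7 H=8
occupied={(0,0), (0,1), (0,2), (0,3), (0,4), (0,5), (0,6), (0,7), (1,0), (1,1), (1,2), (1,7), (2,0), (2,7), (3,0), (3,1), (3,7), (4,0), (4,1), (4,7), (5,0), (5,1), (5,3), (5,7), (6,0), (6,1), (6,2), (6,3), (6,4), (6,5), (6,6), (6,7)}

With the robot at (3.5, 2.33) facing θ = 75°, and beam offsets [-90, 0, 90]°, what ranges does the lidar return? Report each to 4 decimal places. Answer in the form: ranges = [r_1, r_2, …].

beam 1: φ=-90°, α=345°
  d=(0.9659,-0.2588)  start (3,2)  tX=0.5176 tY=1.2750  stride 1/|dx|=1.0353 1/|dy|=3.8637
    cross x-line → (4,2), t=0.5176
    cross y-line → (4,1), t=1.2750 (wall)
  → r_1 = 1.2750
beam 2: φ=0°, α=75°
  d=(0.2588,0.9659)  start (3,2)  tX=1.9319 tY=0.6936  stride 1/|dx|=3.8637 1/|dy|=1.0353
    cross y-line → (3,3), t=0.6936
    cross y-line → (3,4), t=1.7289
    cross x-line → (4,4), t=1.9319
    cross y-line → (4,5), t=2.7642
    cross y-line → (4,6), t=3.7995
    cross y-line → (4,7), t=4.8347 (wall)
  → r_2 = 4.8347
beam 3: φ=90°, α=165°
  d=(-0.9659,0.2588)  start (3,2)  tX=0.5176 tY=2.5887  stride 1/|dx|=1.0353 1/|dy|=3.8637
    cross x-line → (2,2), t=0.5176
    cross x-line → (1,2), t=1.5529 (wall)
  → r_3 = 1.5529

ranges = [1.2750, 4.8347, 1.5529]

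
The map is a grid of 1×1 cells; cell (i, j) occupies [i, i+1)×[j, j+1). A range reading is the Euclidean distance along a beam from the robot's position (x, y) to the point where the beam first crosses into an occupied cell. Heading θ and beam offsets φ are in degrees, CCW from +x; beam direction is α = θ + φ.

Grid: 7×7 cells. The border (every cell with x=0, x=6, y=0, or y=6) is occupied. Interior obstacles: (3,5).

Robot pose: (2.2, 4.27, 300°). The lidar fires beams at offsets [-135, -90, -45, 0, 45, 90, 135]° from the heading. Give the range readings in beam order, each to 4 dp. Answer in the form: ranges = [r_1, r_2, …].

ranges = [1.2423, 1.3856, 3.3854, 3.7759, 3.9340, 1.4600, 1.7910]

beam 1: φ=-135°, α=165°
  direction (-0.9659, 0.2588); cell (2,4); t to first gridline: x 0.2071, y 2.8205 (then +1.0353 / +3.8637)
    (1,4) via x @ 0.2071
    (0,4) via x @ 1.2423  # hit
  → r_1 = 1.2423
beam 2: φ=-90°, α=210°
  direction (-0.8660, -0.5000); cell (2,4); t to first gridline: x 0.2309, y 0.5400 (then +1.1547 / +2.0000)
    (1,4) via x @ 0.2309
    (1,3) via y @ 0.5400
    (0,3) via x @ 1.3856  # hit
  → r_2 = 1.3856
beam 3: φ=-45°, α=255°
  direction (-0.2588, -0.9659); cell (2,4); t to first gridline: x 0.7727, y 0.2795 (then +3.8637 / +1.0353)
    (2,3) via y @ 0.2795
    (1,3) via x @ 0.7727
    (1,2) via y @ 1.3148
    (1,1) via y @ 2.3501
    (1,0) via y @ 3.3854  # hit
  → r_3 = 3.3854
beam 4: φ=0°, α=300°
  direction (0.5000, -0.8660); cell (2,4); t to first gridline: x 1.6000, y 0.3118 (then +2.0000 / +1.1547)
    (2,3) via y @ 0.3118
    (2,2) via y @ 1.4665
    (3,2) via x @ 1.6000
    (3,1) via y @ 2.6212
    (4,1) via x @ 3.6000
    (4,0) via y @ 3.7759  # hit
  → r_4 = 3.7759
beam 5: φ=45°, α=345°
  direction (0.9659, -0.2588); cell (2,4); t to first gridline: x 0.8282, y 1.0432 (then +1.0353 / +3.8637)
    (3,4) via x @ 0.8282
    (3,3) via y @ 1.0432
    (4,3) via x @ 1.8635
    (5,3) via x @ 2.8988
    (6,3) via x @ 3.9340  # hit
  → r_5 = 3.9340
beam 6: φ=90°, α=30°
  direction (0.8660, 0.5000); cell (2,4); t to first gridline: x 0.9238, y 1.4600 (then +1.1547 / +2.0000)
    (3,4) via x @ 0.9238
    (3,5) via y @ 1.4600  # hit
  → r_6 = 1.4600
beam 7: φ=135°, α=75°
  direction (0.2588, 0.9659); cell (2,4); t to first gridline: x 3.0910, y 0.7558 (then +3.8637 / +1.0353)
    (2,5) via y @ 0.7558
    (2,6) via y @ 1.7910  # hit
  → r_7 = 1.7910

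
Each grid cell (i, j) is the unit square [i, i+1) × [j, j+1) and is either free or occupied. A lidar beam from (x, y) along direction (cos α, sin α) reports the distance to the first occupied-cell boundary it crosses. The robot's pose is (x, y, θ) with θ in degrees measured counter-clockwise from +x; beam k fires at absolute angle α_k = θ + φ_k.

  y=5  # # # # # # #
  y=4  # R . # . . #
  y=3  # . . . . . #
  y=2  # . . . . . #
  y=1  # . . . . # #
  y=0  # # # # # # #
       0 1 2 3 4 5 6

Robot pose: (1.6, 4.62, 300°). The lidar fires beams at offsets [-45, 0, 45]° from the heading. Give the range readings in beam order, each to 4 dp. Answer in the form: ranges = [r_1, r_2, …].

ranges = [2.3182, 4.1800, 1.4494]

beam 1: φ=-45°, α=255°
  cosα=-0.2588 sinα=-0.9659 | (1,4) | tMaxX 2.3182 tMaxY 0.6419 | tΔX 3.8637 tΔY 1.0353
    t=0.6419 [y] (1,3)
    t=1.6771 [y] (1,2)
    t=2.3182 [x] (0,2) — stop
  → r_1 = 2.3182
beam 2: φ=0°, α=300°
  cosα=0.5000 sinα=-0.8660 | (1,4) | tMaxX 0.8000 tMaxY 0.7159 | tΔX 2.0000 tΔY 1.1547
    t=0.7159 [y] (1,3)
    t=0.8000 [x] (2,3)
    t=1.8706 [y] (2,2)
    t=2.8000 [x] (3,2)
    t=3.0253 [y] (3,1)
    t=4.1800 [y] (3,0) — stop
  → r_2 = 4.1800
beam 3: φ=45°, α=345°
  cosα=0.9659 sinα=-0.2588 | (1,4) | tMaxX 0.4141 tMaxY 2.3955 | tΔX 1.0353 tΔY 3.8637
    t=0.4141 [x] (2,4)
    t=1.4494 [x] (3,4) — stop
  → r_3 = 1.4494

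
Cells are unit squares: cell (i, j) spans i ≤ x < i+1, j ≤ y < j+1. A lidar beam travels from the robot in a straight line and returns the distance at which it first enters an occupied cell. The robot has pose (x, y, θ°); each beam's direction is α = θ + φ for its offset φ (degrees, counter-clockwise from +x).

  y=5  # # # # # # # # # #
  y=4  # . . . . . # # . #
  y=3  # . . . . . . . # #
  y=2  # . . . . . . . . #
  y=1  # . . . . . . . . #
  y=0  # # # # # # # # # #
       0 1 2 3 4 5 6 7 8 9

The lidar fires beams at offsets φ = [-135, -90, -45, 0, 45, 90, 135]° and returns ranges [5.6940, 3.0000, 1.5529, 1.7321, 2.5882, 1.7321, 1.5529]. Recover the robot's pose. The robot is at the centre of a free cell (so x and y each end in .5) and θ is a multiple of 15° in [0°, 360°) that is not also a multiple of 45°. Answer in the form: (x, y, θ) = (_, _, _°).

(x, y, θ) = (6.5, 2.5, 300°)

Candidates: 29 free-cell centres × 16 headings = 464 poses. Raycast each; keep the one whose scan matches to 4 dp.
  (1.5, 4.5, 60°): beam 1 = 3.6235 ≠ 5.6940 ✗
  (1.5, 2.5, 120°): beam 1 = 5.7956 ≠ 5.6940 ✗
  (8.5, 1.5, 210°): beam 1 = 1.5529 ≠ 5.6940 ✗
  (1.5, 1.5, 300°): beam 1 = 0.5176 ≠ 5.6940 ✗
  …
  (6.5, 2.5, 300°): r_1=5.6940, r_2=3.0000, r_3=1.5529, r_4=1.7321, r_5=2.5882, r_6=1.7321, r_7=1.5529 — all match ✓
Unique over the lattice → pose = (6.5, 2.5, 300°).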